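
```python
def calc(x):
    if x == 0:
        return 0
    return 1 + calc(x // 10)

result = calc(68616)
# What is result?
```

Count of digits of 68616: 5

Answer: 5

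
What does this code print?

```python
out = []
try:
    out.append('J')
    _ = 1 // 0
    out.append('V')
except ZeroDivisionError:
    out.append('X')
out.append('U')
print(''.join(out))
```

Execution trace: 'J' (try body) → 'X' (except ZeroDivisionError) → 'U' (after the try/except). Output: JXU

Answer: JXU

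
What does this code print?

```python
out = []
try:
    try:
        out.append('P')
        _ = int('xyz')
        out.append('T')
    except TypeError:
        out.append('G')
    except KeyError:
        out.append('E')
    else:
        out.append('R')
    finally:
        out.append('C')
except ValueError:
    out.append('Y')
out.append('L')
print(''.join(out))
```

Execution trace: 'P' (try body) → 'C' (finally) → 'Y' (outer except ValueError) → 'L' (after the try/except). Output: PCYL

Answer: PCYL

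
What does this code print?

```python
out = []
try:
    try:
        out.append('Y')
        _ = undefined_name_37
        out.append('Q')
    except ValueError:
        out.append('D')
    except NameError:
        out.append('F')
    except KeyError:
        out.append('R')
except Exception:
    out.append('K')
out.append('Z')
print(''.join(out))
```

Execution trace: 'Y' (inner try body) → 'F' (inner except NameError) → 'Z' (after the try/except). Output: YFZ

Answer: YFZ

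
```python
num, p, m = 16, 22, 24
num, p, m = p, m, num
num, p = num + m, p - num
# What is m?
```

Trace:
`num, p, m = 16, 22, 24` → num = 16; p = 22; m = 24
`num, p, m = p, m, num` → num = 22; p = 24; m = 16
`num, p = num + m, p - num` → num = 38; p = 2
So m = 16

Answer: 16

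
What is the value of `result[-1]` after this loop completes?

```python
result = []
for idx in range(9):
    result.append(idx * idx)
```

Last element of squares 0 to 8
`result` takes the values: [] → [0] → [0, 1] → [0, 1, 4] → [0, 1, 4, 9] → [0, 1, 4, 9, 16] → [0, 1, 4, 9, 16, 25] → [0, 1, 4, 9, 16, 25, 36] → [0, 1, 4, 9, 16, 25, 36, 49] → [0, 1, 4, 9, 16, 25, 36, 49, 64]
So `result[-1]` = 64

Answer: 64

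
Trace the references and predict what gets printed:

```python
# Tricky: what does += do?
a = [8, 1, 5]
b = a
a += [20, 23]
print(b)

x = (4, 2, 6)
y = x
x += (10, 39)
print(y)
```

Key concept: += behavior differs for mutable vs immutable.
Step by step:
`a = [8, 1, 5]` → a = [8, 1, 5]
`b = a` → b = [8, 1, 5] (same object as a)
`a += [20, 23]` → a = [8, 1, 5, 20, 23] (same object as b); b = [8, 1, 5, 20, 23] (same object as a)
`print(b)` → prints [8, 1, 5, 20, 23]
`x = (4, 2, 6)` → x = (4, 2, 6)
`y = x` → y = (4, 2, 6)
`x += (10, 39)` → x = (4, 2, 6, 10, 39)
`print(y)` → prints (4, 2, 6)

Answer:
[8, 1, 5, 20, 23]
(4, 2, 6)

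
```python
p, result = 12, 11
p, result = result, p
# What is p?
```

Trace:
`p, result = 12, 11` → p = 12; result = 11
`p, result = result, p` → p = 11; result = 12
So p = 11

Answer: 11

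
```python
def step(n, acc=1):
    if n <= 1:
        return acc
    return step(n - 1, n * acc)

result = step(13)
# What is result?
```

Accumulator trace (n, acc): (13, 1) -> (12, 13) -> (11, 156) -> (10, 1716) -> (9, 17160) -> (8, 154440) -> (7, 1235520) -> (6, 8648640) -> (5, 51891840) -> (4, 259459200) -> (3, 1037836800) -> (2, 3113510400) -> (1, 6227020800) -> return 6227020800

Answer: 6227020800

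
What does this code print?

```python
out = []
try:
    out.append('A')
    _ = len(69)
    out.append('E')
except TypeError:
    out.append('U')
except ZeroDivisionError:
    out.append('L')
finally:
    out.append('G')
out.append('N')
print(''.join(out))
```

Execution trace: 'A' (try body) → 'U' (except TypeError) → 'G' (finally) → 'N' (after the try/except). Output: AUGN

Answer: AUGN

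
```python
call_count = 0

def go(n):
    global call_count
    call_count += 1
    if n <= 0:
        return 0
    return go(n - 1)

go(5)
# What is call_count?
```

Linear recursion stepping by 1: 6 calls from n=5 down to ≤0.

Answer: 6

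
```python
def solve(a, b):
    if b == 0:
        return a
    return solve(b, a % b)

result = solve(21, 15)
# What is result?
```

solve(21, 15) -> solve(15, 6) -> solve(6, 3) -> solve(3, 0) -> 3

Answer: 3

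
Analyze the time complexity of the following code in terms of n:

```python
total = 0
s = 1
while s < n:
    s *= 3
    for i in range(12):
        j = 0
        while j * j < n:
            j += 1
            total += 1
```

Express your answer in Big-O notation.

Each loop level contributes: log n × 1 × √n. Multiplying the contributions gives O(√n log n).

Answer: O(√n log n)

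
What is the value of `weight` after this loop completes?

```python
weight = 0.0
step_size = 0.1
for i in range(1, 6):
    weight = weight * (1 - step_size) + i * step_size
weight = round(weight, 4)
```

Moving average with lr=0.1
`weight` takes the values: 0.0 → 0.1 → 0.29 → 0.561 → 0.9049 → 1.31441 → 1.3144

Answer: 1.3144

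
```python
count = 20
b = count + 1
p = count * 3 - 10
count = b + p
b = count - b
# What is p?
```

Trace:
`count = 20` → count = 20
`b = count + 1` → b = 21
`p = count * 3 - 10` → p = 50
`count = b + p` → count = 71
`b = count - b` → b = 50
So p = 50

Answer: 50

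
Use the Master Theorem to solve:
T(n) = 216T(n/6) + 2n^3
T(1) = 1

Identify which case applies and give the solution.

a=216, b=6, f(n)=2n^3. log_6(216) = 3. Since c=3 = 3, Case 2 applies: T(n) = Θ(n^log_b(a) · log n) = O(n^3 log n).

Answer: O(n^3 log n) - Case 2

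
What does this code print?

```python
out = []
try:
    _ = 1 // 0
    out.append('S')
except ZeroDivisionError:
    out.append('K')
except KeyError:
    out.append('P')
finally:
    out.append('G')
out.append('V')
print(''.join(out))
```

Execution trace: 'K' (except ZeroDivisionError) → 'G' (finally) → 'V' (after the try/except). Output: KGV

Answer: KGV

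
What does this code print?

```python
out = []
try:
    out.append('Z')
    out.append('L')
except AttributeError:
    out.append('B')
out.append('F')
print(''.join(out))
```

Execution trace: 'Z' (try body) → 'L' (try body, no exception) → 'F' (after the try/except). Output: ZLF

Answer: ZLF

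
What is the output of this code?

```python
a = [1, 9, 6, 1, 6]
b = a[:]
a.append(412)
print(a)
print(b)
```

Key concept: slice [:] creates copy.
Step by step:
`a = [1, 9, 6, 1, 6]` → a = [1, 9, 6, 1, 6]
`b = a[:]` → b = [1, 9, 6, 1, 6]
`a.append(412)` → a = [1, 9, 6, 1, 6, 412]
`print(a)` → prints [1, 9, 6, 1, 6, 412]
`print(b)` → prints [1, 9, 6, 1, 6]

Answer:
[1, 9, 6, 1, 6, 412]
[1, 9, 6, 1, 6]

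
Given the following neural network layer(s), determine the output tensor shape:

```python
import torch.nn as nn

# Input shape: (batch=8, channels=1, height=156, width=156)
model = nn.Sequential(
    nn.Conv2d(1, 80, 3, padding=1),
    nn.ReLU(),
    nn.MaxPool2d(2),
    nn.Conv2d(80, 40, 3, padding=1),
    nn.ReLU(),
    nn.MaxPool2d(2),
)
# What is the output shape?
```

Input: (8, 1, 156, 156) -> after first Conv2d: (8, 80, 156, 156) -> after first MaxPool2d: (8, 80, 78, 78) -> after second Conv2d: (8, 40, 78, 78) -> Output: (8, 40, 39, 39)

Answer: (8, 40, 39, 39)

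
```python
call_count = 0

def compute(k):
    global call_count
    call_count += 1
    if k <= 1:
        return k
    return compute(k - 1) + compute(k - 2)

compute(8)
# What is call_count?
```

Calls(k) = 1 + Calls(k-1) + Calls(k-2); Calls(0)=Calls(1)=1. For k=8 this gives 67.

Answer: 67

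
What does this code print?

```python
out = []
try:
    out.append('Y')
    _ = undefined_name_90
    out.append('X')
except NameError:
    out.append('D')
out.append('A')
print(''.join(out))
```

Execution trace: 'Y' (try body) → 'D' (except NameError) → 'A' (after the try/except). Output: YDA

Answer: YDA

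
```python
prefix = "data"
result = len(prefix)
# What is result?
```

Trace:
`prefix = "data"` → prefix = 'data'
`result = len(prefix)` → result = 4
So result = 4

Answer: 4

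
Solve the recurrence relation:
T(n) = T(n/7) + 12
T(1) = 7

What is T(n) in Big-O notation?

Each step divides n by 7 and adds 12. After log_7(n) steps we reach T(1)=7. So T(n) = 12·log_7(n) + 7 = O(log n).

Answer: O(log n)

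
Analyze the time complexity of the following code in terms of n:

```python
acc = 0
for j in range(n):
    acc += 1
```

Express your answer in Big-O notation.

Each loop level contributes: n. Multiplying the contributions gives O(n).

Answer: O(n)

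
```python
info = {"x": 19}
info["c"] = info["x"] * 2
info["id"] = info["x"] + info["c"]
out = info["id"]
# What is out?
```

Trace:
`info = {"x": 19}` → info = {'x': 19}
`info["c"] = info["x"] * 2` → info = {'x': 19, 'c': 38}
`info["id"] = info["x"] + info["c"]` → info = {'x': 19, 'c': 38, 'id': 57}
`out = info["id"]` → out = 57
So out = 57

Answer: 57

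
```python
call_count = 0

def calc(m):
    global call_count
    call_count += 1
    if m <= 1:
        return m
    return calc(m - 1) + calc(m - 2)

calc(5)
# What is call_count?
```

Calls(m) = 1 + Calls(m-1) + Calls(m-2); Calls(0)=Calls(1)=1. For m=5 this gives 15.

Answer: 15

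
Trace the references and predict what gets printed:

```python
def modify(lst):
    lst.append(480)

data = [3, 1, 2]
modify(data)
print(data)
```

Key concept: function modifies passed list.
Step by step:
`data = [3, 1, 2]` → data = [3, 1, 2]
`modify(data)` → data = [3, 1, 2, 480]
`print(data)` → prints [3, 1, 2, 480]

Answer: [3, 1, 2, 480]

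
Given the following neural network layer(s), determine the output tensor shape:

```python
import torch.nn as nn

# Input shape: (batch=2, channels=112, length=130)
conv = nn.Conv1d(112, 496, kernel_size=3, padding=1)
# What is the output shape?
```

Input: (2, 112, 130) -> Output: (2, 496, 130)

Answer: (2, 496, 130)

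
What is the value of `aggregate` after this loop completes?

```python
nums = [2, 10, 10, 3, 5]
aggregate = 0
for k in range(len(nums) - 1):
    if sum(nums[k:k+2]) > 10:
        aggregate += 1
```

Count windows with sum > 10
`aggregate` takes the values: 0 → 1 → 2 → 3

Answer: 3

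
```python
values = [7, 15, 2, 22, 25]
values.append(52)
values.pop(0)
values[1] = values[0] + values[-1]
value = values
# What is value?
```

Trace:
`values = [7, 15, 2, 22, 25]` → values = [7, 15, 2, 22, 25]
`values.append(52)` → values = [7, 15, 2, 22, 25, 52]
`values.pop(0)` → values = [15, 2, 22, 25, 52]
`values[1] = values[0] + values[-1]` → values = [15, 67, 22, 25, 52]
`value = values` → value = [15, 67, 22, 25, 52]
So value = [15, 67, 22, 25, 52]

Answer: [15, 67, 22, 25, 52]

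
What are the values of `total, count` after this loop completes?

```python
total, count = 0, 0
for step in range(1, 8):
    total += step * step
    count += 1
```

Sum of squares and count
`total, count` takes the values: (0, 0) → (1, 0) → (1, 1) → (5, 1) → (5, 2) → (14, 2) → (14, 3) → (30, 3) → (30, 4) → (55, 4) → (55, 5) → (91, 5) → (91, 6) → (140, 6) → (140, 7)

Answer: 140, 7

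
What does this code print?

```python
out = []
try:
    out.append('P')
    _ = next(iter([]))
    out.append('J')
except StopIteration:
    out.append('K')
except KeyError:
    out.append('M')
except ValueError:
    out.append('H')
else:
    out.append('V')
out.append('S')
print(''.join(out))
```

Execution trace: 'P' (try body) → 'K' (except StopIteration) → 'S' (after the try/except). Output: PKS

Answer: PKS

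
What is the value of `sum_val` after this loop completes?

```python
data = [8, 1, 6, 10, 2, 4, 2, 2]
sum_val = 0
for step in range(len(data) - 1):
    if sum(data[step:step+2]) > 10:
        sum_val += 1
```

Count windows with sum > 10
`sum_val` takes the values: 0 → 1 → 2

Answer: 2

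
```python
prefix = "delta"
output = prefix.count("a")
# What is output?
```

Trace:
`prefix = "delta"` → prefix = 'delta'
`output = prefix.count("a")` → output = 1
So output = 1

Answer: 1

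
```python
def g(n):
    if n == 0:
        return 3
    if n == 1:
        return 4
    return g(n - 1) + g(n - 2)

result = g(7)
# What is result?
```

Build up from base cases: g(0)=3, g(1)=4, g(2)=7, g(3)=11, g(4)=18, g(5)=29, g(6)=47, ..., g(7)=76

Answer: 76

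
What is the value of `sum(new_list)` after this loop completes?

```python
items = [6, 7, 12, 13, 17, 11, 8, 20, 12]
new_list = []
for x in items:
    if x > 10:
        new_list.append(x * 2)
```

Sum of doubled values > 10
`new_list` takes the values: [] → [24] → [24, 26] → [24, 26, 34] → [24, 26, 34, 22] → [24, 26, 34, 22, 40] → [24, 26, 34, 22, 40, 24]
So `sum(new_list)` = 170

Answer: 170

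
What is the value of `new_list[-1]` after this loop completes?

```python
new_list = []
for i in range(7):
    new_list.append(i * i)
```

Last element of squares 0 to 6
`new_list` takes the values: [] → [0] → [0, 1] → [0, 1, 4] → [0, 1, 4, 9] → [0, 1, 4, 9, 16] → [0, 1, 4, 9, 16, 25] → [0, 1, 4, 9, 16, 25, 36]
So `new_list[-1]` = 36

Answer: 36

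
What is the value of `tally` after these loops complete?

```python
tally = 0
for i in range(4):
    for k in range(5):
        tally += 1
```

4 * 5 = 20
`tally` takes the values: 0 → 1 → 2 → 3 → 4 → 5 → 6 → 7 → 8 → 9 → 10 → 11 → 12 → 13 → 14 → 15 → 16 → 17 → 18 → 19 → 20

Answer: 20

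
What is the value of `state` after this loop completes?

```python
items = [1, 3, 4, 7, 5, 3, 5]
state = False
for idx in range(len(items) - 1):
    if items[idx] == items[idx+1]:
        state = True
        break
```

Check consecutive duplicates in [1, 3, 4, 7, 5, 3, 5]
`state` takes the values: False

Answer: False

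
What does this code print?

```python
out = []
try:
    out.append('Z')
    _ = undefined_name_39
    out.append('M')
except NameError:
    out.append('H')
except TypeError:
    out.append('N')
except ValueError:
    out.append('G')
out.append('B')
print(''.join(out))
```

Execution trace: 'Z' (try body) → 'H' (except NameError) → 'B' (after the try/except). Output: ZHB

Answer: ZHB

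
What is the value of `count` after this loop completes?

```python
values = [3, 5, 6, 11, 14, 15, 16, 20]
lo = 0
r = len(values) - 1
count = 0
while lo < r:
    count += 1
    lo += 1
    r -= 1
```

Iterations until pointers meet (list length 8)
`count` takes the values: 0 → 1 → 2 → 3 → 4

Answer: 4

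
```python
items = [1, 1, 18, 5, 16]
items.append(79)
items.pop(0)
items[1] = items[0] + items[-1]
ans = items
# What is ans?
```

Trace:
`items = [1, 1, 18, 5, 16]` → items = [1, 1, 18, 5, 16]
`items.append(79)` → items = [1, 1, 18, 5, 16, 79]
`items.pop(0)` → items = [1, 18, 5, 16, 79]
`items[1] = items[0] + items[-1]` → items = [1, 80, 5, 16, 79]
`ans = items` → ans = [1, 80, 5, 16, 79]
So ans = [1, 80, 5, 16, 79]

Answer: [1, 80, 5, 16, 79]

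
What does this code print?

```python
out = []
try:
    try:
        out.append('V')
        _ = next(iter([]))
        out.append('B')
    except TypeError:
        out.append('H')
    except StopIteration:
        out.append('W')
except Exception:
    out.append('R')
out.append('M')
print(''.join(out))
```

Execution trace: 'V' (inner try body) → 'W' (inner except StopIteration) → 'M' (after the try/except). Output: VWM

Answer: VWM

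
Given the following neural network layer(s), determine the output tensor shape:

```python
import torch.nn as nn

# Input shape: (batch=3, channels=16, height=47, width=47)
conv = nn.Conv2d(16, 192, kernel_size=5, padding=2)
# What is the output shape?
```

Input: (3, 16, 47, 47) -> Output: (3, 192, 47, 47)

Answer: (3, 192, 47, 47)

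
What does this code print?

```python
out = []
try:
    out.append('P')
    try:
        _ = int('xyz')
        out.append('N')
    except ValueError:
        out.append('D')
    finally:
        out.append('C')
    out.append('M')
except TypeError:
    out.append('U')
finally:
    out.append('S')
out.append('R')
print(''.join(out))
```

Execution trace: 'P' (try body) → 'D' (inner except ValueError) → 'C' (inner finally) → 'M' (try body, no exception) → 'S' (finally) → 'R' (after the try/except). Output: PDCMSR

Answer: PDCMSR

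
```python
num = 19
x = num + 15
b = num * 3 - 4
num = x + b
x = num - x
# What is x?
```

Trace:
`num = 19` → num = 19
`x = num + 15` → x = 34
`b = num * 3 - 4` → b = 53
`num = x + b` → num = 87
`x = num - x` → x = 53
So x = 53

Answer: 53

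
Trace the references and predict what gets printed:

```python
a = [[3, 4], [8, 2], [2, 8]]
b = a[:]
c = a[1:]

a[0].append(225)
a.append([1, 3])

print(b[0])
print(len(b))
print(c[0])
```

Key concept: slice with nested mutation.
Step by step:
`a = [[3, 4], [8, 2], [2, 8]]` → a = [[3, 4], [8, 2], [2, 8]]
`b = a[:]` → b = [[3, 4], [8, 2], [2, 8]]
`c = a[1:]` → c = [[8, 2], [2, 8]]
`a[0].append(225)` → a = [[3, 4, 225], [8, 2], [2, 8]]; b = [[3, 4, 225], [8, 2], [2, 8]]
`a.append([1, 3])` → a = [[3, 4, 225], [8, 2], [2, 8], [1, 3]]
`print(b[0])` → prints [3, 4, 225]
`print(len(b))` → prints 3
`print(c[0])` → prints [8, 2]

Answer:
[3, 4, 225]
3
[8, 2]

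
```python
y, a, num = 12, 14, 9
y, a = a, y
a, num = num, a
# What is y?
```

Trace:
`y, a, num = 12, 14, 9` → y = 12; a = 14; num = 9
`y, a = a, y` → y = 14; a = 12
`a, num = num, a` → a = 9; num = 12
So y = 14

Answer: 14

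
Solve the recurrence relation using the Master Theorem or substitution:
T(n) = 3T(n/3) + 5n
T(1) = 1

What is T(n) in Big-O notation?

By Master Theorem: a=3, b=3, f(n)=5n. Since log_3(3) = 1 and f(n) = Θ(n^1), Case 2 applies. T(n) = O(n log n).

Answer: O(n log n)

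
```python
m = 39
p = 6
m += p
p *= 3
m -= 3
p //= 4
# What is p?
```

Trace:
`m = 39` → m = 39
`p = 6` → p = 6
`m += p` → m = 45
`p *= 3` → p = 18
`m -= 3` → m = 42
`p //= 4` → p = 4
So p = 4

Answer: 4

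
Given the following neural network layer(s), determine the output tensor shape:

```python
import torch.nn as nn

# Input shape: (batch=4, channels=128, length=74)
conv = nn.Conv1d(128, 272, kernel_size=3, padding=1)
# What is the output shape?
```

Input: (4, 128, 74) -> Output: (4, 272, 74)

Answer: (4, 272, 74)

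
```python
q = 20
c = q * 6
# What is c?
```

Trace:
`q = 20` → q = 20
`c = q * 6` → c = 120
So c = 120

Answer: 120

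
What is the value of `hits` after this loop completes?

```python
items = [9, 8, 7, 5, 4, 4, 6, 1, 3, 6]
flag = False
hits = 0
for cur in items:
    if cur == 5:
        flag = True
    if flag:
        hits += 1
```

Count elements after first 5 in [9, 8, 7, 5, 4, 4, 6, 1, 3, 6]
`hits` takes the values: 0 → 1 → 2 → 3 → 4 → 5 → 6 → 7

Answer: 7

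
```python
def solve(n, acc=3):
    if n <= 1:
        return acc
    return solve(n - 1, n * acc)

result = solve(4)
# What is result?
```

Accumulator trace (n, acc): (4, 3) -> (3, 12) -> (2, 36) -> (1, 72) -> return 72

Answer: 72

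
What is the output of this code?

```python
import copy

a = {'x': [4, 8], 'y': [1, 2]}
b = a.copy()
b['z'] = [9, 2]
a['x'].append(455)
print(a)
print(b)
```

Key concept: shallow copy of dict with mutable values.
Step by step:
`a = {'x': [4, 8], 'y': [1, 2]}` → a = {'x': [4, 8], 'y': [1, 2]}
`b = a.copy()` → b = {'x': [4, 8], 'y': [1, 2]}
`b['z'] = [9, 2]` → b = {'x': [4, 8], 'y': [1, 2], 'z': [9, 2]}
`a['x'].append(455)` → a = {'x': [4, 8, 455], 'y': [1, 2]}; b = {'x': [4, 8, 455], 'y': [1, 2], 'z': [9, 2]}
`print(a)` → prints {'x': [4, 8, 455], 'y': [1, 2]}
`print(b)` → prints {'x': [4, 8, 455], 'y': [1, 2], 'z': [9, 2]}

Answer:
{'x': [4, 8, 455], 'y': [1, 2]}
{'x': [4, 8, 455], 'y': [1, 2], 'z': [9, 2]}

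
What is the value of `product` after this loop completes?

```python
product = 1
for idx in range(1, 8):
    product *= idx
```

7! = 5040
`product` takes the values: 1 → 2 → 6 → 24 → 120 → 720 → 5040

Answer: 5040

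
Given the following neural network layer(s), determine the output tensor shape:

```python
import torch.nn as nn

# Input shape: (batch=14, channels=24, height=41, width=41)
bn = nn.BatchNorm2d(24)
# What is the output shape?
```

Input: (14, 24, 41, 41) -> Output: (14, 24, 41, 41)

Answer: (14, 24, 41, 41)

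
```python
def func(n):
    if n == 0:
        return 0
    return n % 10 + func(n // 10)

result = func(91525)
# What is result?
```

Sum of digits of 91525: 5 + 2 + 5 + 1 + 9 = 22

Answer: 22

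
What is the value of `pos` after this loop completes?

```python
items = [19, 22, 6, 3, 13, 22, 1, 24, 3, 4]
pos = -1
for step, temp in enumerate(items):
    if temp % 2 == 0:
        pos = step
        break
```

First even number index in [19, 22, 6, 3, 13, 22, 1, 24, 3, 4]
`pos` takes the values: -1 → 1

Answer: 1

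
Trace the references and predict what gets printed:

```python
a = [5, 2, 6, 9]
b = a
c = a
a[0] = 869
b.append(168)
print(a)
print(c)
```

Key concept: multiple aliases.
Step by step:
`a = [5, 2, 6, 9]` → a = [5, 2, 6, 9]
`b = a` → b = [5, 2, 6, 9] (same object as a)
`c = a` → c = [5, 2, 6, 9] (same object as a, b)
`a[0] = 869` → a = [869, 2, 6, 9] (same object as b, c); b = [869, 2, 6, 9] (same object as a, c); c = [869, 2, 6, 9] (same object as a, b)
`b.append(168)` → a = [869, 2, 6, 9, 168] (same object as b, c); b = [869, 2, 6, 9, 168] (same object as a, c); c = [869, 2, 6, 9, 168] (same object as a, b)
`print(a)` → prints [869, 2, 6, 9, 168]
`print(c)` → prints [869, 2, 6, 9, 168]

Answer:
[869, 2, 6, 9, 168]
[869, 2, 6, 9, 168]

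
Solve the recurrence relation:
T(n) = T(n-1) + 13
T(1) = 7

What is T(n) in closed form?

Unrolling: T(n) = T(1) + 13·(n-1) = 7 + 13(n-1) = 13n - 6.

Answer: T(n) = 13n - 6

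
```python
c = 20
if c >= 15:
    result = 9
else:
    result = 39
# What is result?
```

Trace:
`c = 20` → c = 20
`if c >= 15: ...` → c >= 15 is True → result = 9
So result = 9

Answer: 9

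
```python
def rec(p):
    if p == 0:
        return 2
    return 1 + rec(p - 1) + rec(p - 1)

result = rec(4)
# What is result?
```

rec(p) = 1 + 2·rec(p-1), rec(0)=2. Closed form: (2+1)·2^4 - 1 = 47.

Answer: 47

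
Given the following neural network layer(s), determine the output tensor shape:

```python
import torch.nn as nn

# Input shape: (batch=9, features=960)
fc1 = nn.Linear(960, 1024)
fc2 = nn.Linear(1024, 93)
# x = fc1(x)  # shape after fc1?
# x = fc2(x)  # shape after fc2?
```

Input: (9, 960) -> after fc1: (9, 1024) -> Output: (9, 93)

Answer: (9, 93)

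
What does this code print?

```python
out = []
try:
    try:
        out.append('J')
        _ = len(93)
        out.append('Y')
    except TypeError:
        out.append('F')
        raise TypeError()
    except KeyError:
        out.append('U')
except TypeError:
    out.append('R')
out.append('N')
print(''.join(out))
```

Execution trace: 'J' (inner try body) → 'F' (inner except TypeError) → 'R' (outer except TypeError) → 'N' (after the try/except). Output: JFRN

Answer: JFRN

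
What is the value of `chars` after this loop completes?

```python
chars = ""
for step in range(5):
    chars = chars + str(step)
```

Concatenate digits 0 to 4
`chars` takes the values: "" → "0" → "01" → "012" → "0123" → "01234"

Answer: "01234"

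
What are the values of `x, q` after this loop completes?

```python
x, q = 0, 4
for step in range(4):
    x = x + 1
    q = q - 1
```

x goes 0→4, q goes 4→0
`x, q` takes the values: (0, 4) → (1, 4) → (1, 3) → (2, 3) → (2, 2) → (3, 2) → (3, 1) → (4, 1) → (4, 0)

Answer: 4, 0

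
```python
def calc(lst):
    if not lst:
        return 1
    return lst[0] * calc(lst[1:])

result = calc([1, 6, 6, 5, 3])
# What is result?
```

Product over [1, 6, 6, 5, 3] = 1 * 6 * 6 * 5 * 3 = 540

Answer: 540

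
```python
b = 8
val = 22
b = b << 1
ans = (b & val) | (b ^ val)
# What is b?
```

Trace:
`b = 8` → b = 8
`val = 22` → val = 22
`b = b << 1` → b = 16
`ans = (b & val) | (b ^ val)` → ans = 22
So b = 16

Answer: 16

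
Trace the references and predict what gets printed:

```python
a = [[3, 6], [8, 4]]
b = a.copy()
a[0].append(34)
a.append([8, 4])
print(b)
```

Key concept: shallow copy with nested lists.
Step by step:
`a = [[3, 6], [8, 4]]` → a = [[3, 6], [8, 4]]
`b = a.copy()` → b = [[3, 6], [8, 4]]
`a[0].append(34)` → a = [[3, 6, 34], [8, 4]]; b = [[3, 6, 34], [8, 4]]
`a.append([8, 4])` → a = [[3, 6, 34], [8, 4], [8, 4]]
`print(b)` → prints [[3, 6, 34], [8, 4]]

Answer: [[3, 6, 34], [8, 4]]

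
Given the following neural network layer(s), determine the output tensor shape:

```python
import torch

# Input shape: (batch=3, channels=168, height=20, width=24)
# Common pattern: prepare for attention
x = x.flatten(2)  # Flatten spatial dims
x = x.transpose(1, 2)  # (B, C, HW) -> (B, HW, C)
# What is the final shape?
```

Input: (3, 168, 20, 24) -> after flatten(2): (3, 168, 480) -> Output: (3, 480, 168)

Answer: (3, 480, 168)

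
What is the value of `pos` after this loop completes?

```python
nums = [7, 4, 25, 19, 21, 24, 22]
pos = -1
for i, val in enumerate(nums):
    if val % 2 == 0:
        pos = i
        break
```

First even number index in [7, 4, 25, 19, 21, 24, 22]
`pos` takes the values: -1 → 1

Answer: 1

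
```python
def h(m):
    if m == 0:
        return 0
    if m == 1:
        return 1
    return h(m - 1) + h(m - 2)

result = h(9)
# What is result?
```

Build up from base cases: h(0)=0, h(1)=1, h(2)=1, h(3)=2, h(4)=3, h(5)=5, h(6)=8, ..., h(9)=34

Answer: 34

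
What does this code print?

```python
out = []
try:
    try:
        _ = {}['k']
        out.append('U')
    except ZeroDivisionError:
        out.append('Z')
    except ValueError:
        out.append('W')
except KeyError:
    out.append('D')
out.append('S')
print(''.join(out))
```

Execution trace: 'D' (outer except KeyError) → 'S' (after the try/except). Output: DS

Answer: DS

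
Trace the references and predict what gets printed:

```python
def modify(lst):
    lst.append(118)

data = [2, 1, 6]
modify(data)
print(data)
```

Key concept: function modifies passed list.
Step by step:
`data = [2, 1, 6]` → data = [2, 1, 6]
`modify(data)` → data = [2, 1, 6, 118]
`print(data)` → prints [2, 1, 6, 118]

Answer: [2, 1, 6, 118]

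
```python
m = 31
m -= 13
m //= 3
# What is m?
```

Trace:
`m = 31` → m = 31
`m -= 13` → m = 18
`m //= 3` → m = 6
So m = 6

Answer: 6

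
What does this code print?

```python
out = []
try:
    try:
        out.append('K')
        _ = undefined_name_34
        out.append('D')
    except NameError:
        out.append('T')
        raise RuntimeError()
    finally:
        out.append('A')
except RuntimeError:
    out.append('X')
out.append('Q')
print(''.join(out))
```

Execution trace: 'K' (inner try body) → 'T' (inner except NameError) → 'A' (inner finally) → 'X' (outer except RuntimeError) → 'Q' (after the try/except). Output: KTAXQ

Answer: KTAXQ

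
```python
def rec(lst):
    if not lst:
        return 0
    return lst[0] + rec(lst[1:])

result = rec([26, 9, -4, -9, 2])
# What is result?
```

26 + 9 + (-4) + (-9) + 2 + 0 = 24

Answer: 24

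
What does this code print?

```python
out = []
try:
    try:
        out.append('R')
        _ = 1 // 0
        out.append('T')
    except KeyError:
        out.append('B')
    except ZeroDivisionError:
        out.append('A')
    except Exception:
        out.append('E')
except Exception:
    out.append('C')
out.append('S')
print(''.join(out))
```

Execution trace: 'R' (inner try body) → 'A' (inner except ZeroDivisionError) → 'S' (after the try/except). Output: RAS

Answer: RAS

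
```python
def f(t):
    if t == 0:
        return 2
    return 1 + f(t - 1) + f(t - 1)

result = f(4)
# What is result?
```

f(t) = 1 + 2·f(t-1), f(0)=2. Closed form: (2+1)·2^4 - 1 = 47.

Answer: 47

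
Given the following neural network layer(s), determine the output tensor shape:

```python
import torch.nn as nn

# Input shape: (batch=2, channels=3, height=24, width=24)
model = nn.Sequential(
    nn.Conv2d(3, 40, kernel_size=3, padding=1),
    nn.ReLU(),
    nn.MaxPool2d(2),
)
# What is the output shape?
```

Input: (2, 3, 24, 24) -> after Conv2d: (2, 40, 24, 24) -> after ReLU: (2, 40, 24, 24) -> Output: (2, 40, 12, 12)

Answer: (2, 40, 12, 12)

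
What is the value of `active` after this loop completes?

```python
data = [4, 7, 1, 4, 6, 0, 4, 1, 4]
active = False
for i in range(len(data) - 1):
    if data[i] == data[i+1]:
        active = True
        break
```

Check consecutive duplicates in [4, 7, 1, 4, 6, 0, 4, 1, 4]
`active` takes the values: False

Answer: False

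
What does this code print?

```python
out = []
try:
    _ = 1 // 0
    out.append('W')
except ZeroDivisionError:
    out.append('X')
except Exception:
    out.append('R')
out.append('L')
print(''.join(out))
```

Execution trace: 'X' (except ZeroDivisionError) → 'L' (after the try/except). Output: XL

Answer: XL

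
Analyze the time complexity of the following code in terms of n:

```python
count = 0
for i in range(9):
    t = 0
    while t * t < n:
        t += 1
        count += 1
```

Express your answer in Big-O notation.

Each loop level contributes: 1 × √n. Multiplying the contributions gives O(√n).

Answer: O(√n)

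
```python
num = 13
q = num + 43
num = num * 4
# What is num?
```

Trace:
`num = 13` → num = 13
`q = num + 43` → q = 56
`num = num * 4` → num = 52
So num = 52

Answer: 52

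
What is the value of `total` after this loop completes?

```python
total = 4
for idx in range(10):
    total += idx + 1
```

Start at 4, add 1 to 10 = 59
`total` takes the values: 4 → 5 → 7 → 10 → 14 → 19 → 25 → 32 → 40 → 49 → 59

Answer: 59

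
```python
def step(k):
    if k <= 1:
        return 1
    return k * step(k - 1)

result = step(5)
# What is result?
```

step(5) = 5 * 4 * 3 * 2 * 1 = 120

Answer: 120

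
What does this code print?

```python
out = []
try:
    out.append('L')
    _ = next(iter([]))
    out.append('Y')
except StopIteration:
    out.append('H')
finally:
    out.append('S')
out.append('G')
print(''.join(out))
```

Execution trace: 'L' (try body) → 'H' (except StopIteration) → 'S' (finally) → 'G' (after the try/except). Output: LHSG

Answer: LHSG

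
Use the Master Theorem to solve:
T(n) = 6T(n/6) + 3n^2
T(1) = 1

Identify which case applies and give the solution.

a=6, b=6, f(n)=3n^2. log_6(6) = 1. Since c=2 > 1 and the regularity condition holds (6(n/6)^2 = (6/6^2)n^2 with 6/6^2 < 1), Case 3 applies: T(n) = Θ(f(n)) = O(n^2).

Answer: O(n^2) - Case 3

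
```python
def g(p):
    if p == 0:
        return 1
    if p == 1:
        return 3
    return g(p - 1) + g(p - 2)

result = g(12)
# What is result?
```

Build up from base cases: g(0)=1, g(1)=3, g(2)=4, g(3)=7, g(4)=11, g(5)=18, g(6)=29, ..., g(12)=521

Answer: 521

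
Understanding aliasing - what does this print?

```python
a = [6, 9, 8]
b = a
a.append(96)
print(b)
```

Key concept: basic list aliasing.
Step by step:
`a = [6, 9, 8]` → a = [6, 9, 8]
`b = a` → b = [6, 9, 8] (same object as a)
`a.append(96)` → a = [6, 9, 8, 96] (same object as b); b = [6, 9, 8, 96] (same object as a)
`print(b)` → prints [6, 9, 8, 96]

Answer: [6, 9, 8, 96]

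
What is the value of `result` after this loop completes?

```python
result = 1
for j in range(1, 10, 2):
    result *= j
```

Product of 1, 3, 5, ... up to 9
`result` takes the values: 1 → 3 → 15 → 105 → 945

Answer: 945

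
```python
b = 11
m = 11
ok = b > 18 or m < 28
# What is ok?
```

Trace:
`b = 11` → b = 11
`m = 11` → m = 11
`ok = b > 18 or m < 28` → ok = True
So ok = True

Answer: True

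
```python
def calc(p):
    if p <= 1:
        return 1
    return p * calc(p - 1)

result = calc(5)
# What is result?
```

calc(5) = 5 * 4 * 3 * 2 * 1 = 120

Answer: 120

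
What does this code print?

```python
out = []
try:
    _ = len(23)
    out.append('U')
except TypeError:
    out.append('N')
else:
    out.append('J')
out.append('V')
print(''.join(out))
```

Execution trace: 'N' (except TypeError) → 'V' (after the try/except). Output: NV

Answer: NV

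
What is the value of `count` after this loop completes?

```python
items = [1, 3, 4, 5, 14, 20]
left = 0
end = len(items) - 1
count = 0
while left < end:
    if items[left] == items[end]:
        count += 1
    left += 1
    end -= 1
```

Count matching pairs from ends
`count` takes the values: 0

Answer: 0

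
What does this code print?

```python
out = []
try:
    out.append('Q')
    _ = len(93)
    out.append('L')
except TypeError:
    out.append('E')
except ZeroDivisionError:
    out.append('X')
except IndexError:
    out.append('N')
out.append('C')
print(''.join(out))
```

Execution trace: 'Q' (try body) → 'E' (except TypeError) → 'C' (after the try/except). Output: QEC

Answer: QEC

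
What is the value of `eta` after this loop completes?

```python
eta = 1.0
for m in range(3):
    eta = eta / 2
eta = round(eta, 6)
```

Halving LR 3 times: 1 / 2^3
`eta` takes the values: 1.0 → 0.5 → 0.25 → 0.125

Answer: 0.125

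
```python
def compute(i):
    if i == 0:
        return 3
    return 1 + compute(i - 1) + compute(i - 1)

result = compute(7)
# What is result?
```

compute(i) = 1 + 2·compute(i-1), compute(0)=3. Closed form: (3+1)·2^7 - 1 = 511.

Answer: 511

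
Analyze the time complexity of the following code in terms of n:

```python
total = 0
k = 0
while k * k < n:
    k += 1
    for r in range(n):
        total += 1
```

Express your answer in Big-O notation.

Each loop level contributes: √n × n. Multiplying the contributions gives O(n√n).

Answer: O(n√n)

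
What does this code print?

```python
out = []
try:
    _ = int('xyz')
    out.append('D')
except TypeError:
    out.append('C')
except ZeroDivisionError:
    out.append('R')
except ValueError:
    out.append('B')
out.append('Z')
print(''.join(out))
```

Execution trace: 'B' (except ValueError) → 'Z' (after the try/except). Output: BZ

Answer: BZ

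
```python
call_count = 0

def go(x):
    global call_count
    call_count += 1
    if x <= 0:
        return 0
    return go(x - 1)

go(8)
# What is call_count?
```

Linear recursion stepping by 1: 9 calls from x=8 down to ≤0.

Answer: 9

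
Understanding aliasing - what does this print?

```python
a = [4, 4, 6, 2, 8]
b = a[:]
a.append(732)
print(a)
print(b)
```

Key concept: slice [:] creates copy.
Step by step:
`a = [4, 4, 6, 2, 8]` → a = [4, 4, 6, 2, 8]
`b = a[:]` → b = [4, 4, 6, 2, 8]
`a.append(732)` → a = [4, 4, 6, 2, 8, 732]
`print(a)` → prints [4, 4, 6, 2, 8, 732]
`print(b)` → prints [4, 4, 6, 2, 8]

Answer:
[4, 4, 6, 2, 8, 732]
[4, 4, 6, 2, 8]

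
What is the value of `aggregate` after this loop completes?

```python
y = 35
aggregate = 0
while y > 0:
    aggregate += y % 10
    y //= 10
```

Sum digits of 35
`aggregate` takes the values: 0 → 5 → 8

Answer: 8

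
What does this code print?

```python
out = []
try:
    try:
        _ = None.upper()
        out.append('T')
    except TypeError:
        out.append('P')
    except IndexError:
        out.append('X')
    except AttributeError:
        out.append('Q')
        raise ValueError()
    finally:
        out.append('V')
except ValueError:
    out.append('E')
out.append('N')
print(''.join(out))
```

Execution trace: 'Q' (inner except AttributeError) → 'V' (inner finally) → 'E' (outer except ValueError) → 'N' (after the try/except). Output: QVEN

Answer: QVEN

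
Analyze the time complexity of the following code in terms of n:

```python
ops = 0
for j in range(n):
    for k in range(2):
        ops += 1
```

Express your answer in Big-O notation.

Each loop level contributes: n × 1. Multiplying the contributions gives O(n).

Answer: O(n)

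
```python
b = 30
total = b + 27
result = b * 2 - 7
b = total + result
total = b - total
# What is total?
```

Trace:
`b = 30` → b = 30
`total = b + 27` → total = 57
`result = b * 2 - 7` → result = 53
`b = total + result` → b = 110
`total = b - total` → total = 53
So total = 53

Answer: 53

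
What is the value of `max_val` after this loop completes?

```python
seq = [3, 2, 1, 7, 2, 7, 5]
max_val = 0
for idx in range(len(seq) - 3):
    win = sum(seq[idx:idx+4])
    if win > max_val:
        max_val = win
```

Max sum of 4-element window in [3, 2, 1, 7, 2, 7, 5]
`max_val` takes the values: 0 → 13 → 17 → 21

Answer: 21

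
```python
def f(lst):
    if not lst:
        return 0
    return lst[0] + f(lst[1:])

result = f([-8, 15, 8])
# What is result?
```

(-8) + 15 + 8 + 0 = 15

Answer: 15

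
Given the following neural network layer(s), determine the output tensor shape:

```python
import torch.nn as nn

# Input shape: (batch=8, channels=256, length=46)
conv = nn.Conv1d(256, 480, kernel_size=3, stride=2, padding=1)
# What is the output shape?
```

Input: (8, 256, 46) -> Output: (8, 480, 23)

Answer: (8, 480, 23)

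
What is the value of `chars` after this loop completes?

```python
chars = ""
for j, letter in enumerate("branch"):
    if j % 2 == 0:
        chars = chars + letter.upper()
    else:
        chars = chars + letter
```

Uppercase even positions in 'branch'
`chars` takes the values: "" → "B" → "Br" → "BrA" → "BrAn" → "BrAnC" → "BrAnCh"

Answer: "BrAnCh"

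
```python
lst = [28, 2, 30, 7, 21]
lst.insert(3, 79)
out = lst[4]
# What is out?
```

Trace:
`lst = [28, 2, 30, 7, 21]` → lst = [28, 2, 30, 7, 21]
`lst.insert(3, 79)` → lst = [28, 2, 30, 79, 7, 21]
`out = lst[4]` → out = 7
So out = 7

Answer: 7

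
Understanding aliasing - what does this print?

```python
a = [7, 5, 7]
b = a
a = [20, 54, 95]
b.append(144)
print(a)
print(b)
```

Key concept: rebinding vs mutation: a is rebound to a new list, b still points at the original.
Step by step:
`a = [7, 5, 7]` → a = [7, 5, 7]
`b = a` → b = [7, 5, 7] (same object as a)
`a = [20, 54, 95]` → a = [20, 54, 95]
`b.append(144)` → b = [7, 5, 7, 144]
`print(a)` → prints [20, 54, 95]
`print(b)` → prints [7, 5, 7, 144]

Answer:
[20, 54, 95]
[7, 5, 7, 144]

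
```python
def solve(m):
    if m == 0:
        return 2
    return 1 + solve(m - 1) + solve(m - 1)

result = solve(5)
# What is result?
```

solve(m) = 1 + 2·solve(m-1), solve(0)=2. Closed form: (2+1)·2^5 - 1 = 95.

Answer: 95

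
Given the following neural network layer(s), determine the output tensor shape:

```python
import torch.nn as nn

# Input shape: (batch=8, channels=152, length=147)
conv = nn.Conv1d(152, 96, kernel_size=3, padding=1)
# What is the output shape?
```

Input: (8, 152, 147) -> Output: (8, 96, 147)

Answer: (8, 96, 147)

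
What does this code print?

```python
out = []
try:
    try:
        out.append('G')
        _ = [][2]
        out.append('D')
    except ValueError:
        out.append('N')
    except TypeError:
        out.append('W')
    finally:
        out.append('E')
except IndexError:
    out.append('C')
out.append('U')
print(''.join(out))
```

Execution trace: 'G' (try body) → 'E' (finally) → 'C' (outer except IndexError) → 'U' (after the try/except). Output: GECU

Answer: GECU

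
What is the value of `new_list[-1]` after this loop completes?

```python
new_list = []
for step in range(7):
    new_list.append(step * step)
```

Last element of squares 0 to 6
`new_list` takes the values: [] → [0] → [0, 1] → [0, 1, 4] → [0, 1, 4, 9] → [0, 1, 4, 9, 16] → [0, 1, 4, 9, 16, 25] → [0, 1, 4, 9, 16, 25, 36]
So `new_list[-1]` = 36

Answer: 36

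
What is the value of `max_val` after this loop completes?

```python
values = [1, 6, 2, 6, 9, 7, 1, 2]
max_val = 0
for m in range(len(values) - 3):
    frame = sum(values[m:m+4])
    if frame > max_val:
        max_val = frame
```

Max sum of 4-element window in [1, 6, 2, 6, 9, 7, 1, 2]
`max_val` takes the values: 0 → 15 → 23 → 24

Answer: 24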